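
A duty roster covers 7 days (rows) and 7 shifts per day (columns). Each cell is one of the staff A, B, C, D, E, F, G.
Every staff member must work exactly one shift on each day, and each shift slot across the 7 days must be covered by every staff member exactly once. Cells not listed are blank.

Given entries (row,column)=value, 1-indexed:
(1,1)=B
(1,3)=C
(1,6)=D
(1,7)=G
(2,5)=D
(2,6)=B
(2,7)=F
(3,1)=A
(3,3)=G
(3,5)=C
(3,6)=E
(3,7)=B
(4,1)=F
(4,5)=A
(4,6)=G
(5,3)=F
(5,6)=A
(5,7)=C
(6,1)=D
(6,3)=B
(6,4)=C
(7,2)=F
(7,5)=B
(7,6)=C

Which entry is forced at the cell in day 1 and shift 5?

Day 3, shift 2: day 3 has {A, B, C, E, G} and shift 2 has {F}, leaving only D.
Day 3, shift 4: day 3 has {A, B, C, D, E, G} and shift 4 has {C}, leaving only F.
Day 6, shift 6: day 6 has {B, C, D} and shift 6 has {A, B, C, D, E, G}, leaving only F.
Day 1, shift 5 is narrowed to {E, F}.
If it were E, then day 1, shift 4 would be left with no valid symbol.
So day 1, shift 5 must be F.

F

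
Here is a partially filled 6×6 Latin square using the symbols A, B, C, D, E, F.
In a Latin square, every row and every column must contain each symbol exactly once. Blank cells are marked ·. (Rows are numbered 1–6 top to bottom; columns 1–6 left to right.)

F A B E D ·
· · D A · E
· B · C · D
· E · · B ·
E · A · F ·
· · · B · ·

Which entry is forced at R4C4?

F

Row 1, column 6: row 1 has {A, B, D, E, F} and column 6 has {D, E}, leaving only C.
Row 2, column 5: row 2 has {A, D, E} and column 5 has {B, D, F}, leaving only C.
Row 2, column 1: row 2 has {A, C, D, E} and column 1 has {E, F}, leaving only B.
Row 2, column 2: row 2 has {A, B, C, D, E} and column 2 has {A, B, E}, leaving only F.
Row 3, column 1: row 3 has {B, C, D} and column 1 has {B, E, F}, leaving only A.
Row 3, column 5: row 3 has {A, B, C, D} and column 5 has {B, C, D, F}, leaving only E.
Row 3, column 3: row 3 has {A, B, C, D, E} and column 3 has {A, B, D}, leaving only F.
Row 4, column 3: row 4 has {B, E} and column 3 has {A, B, D, F}, leaving only C.
Row 4, column 1: row 4 has {B, C, E} and column 1 has {A, B, E, F}, leaving only D.
Row 4 already has {B, C, D, E} and column 4 already has {A, B, C, E}, so row 4, column 4 must be F.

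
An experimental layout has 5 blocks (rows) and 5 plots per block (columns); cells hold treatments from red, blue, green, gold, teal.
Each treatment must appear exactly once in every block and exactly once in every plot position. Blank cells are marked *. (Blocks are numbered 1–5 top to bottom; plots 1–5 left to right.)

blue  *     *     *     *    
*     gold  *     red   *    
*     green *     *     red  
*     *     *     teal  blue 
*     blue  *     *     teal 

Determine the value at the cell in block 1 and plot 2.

teal

Block 2, plot 5: block 2 has {red, gold} and plot 5 has {red, blue, teal}, leaving only green.
Block 1, plot 5: block 1 has {blue} and plot 5 has {red, blue, green, teal}, leaving only gold.
Block 1, plot 4: block 1 has {blue, gold} and plot 4 has {red, teal}, leaving only green.
Block 2, plot 1: block 2 has {red, green, gold} and plot 1 has {blue}, leaving only teal.
Block 2, plot 3: block 2 has {red, green, gold, teal} and plot 3 has {}, leaving only blue.
Block 3, plot 1: block 3 has {red, green} and plot 1 has {blue, teal}, leaving only gold.
Block 3, plot 3: block 3 has {red, green, gold} and plot 3 has {blue}, leaving only teal.
Block 1, plot 3: block 1 has {blue, green, gold} and plot 3 has {blue, teal}, leaving only red.
Block 1 already has {red, blue, green, gold} and plot 2 already has {blue, green, gold}, so block 1, plot 2 must be teal.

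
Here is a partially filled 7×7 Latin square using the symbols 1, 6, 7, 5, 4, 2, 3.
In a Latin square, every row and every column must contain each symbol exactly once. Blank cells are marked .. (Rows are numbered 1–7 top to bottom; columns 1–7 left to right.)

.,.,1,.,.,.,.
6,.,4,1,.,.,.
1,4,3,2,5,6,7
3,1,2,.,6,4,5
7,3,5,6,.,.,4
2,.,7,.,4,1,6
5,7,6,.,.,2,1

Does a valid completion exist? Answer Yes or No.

Row 5, column 6: row 5 together with column 6 already contain {1, 6, 7, 5, 4, 2, 3} — every symbol — so nothing can go there. The grid has no valid completion.

No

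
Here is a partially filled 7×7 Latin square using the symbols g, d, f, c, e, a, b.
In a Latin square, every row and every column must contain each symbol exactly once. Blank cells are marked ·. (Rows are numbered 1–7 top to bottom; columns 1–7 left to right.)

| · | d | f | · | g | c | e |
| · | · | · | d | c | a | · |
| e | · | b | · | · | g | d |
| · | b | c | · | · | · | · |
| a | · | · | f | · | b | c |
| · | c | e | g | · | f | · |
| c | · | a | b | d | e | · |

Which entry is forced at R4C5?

a

Row 1, column 1: row 1 has {g, d, f, c, e} and column 1 has {c, e, a}, leaving only b.
Row 1, column 4: row 1 has {g, d, f, c, e, b} and column 4 has {g, d, f, b}, leaving only a.
Row 2, column 3: row 2 has {d, c, a} and column 3 has {f, c, e, a, b}, leaving only g.
Row 2, column 1: row 2 has {g, d, c, a} and column 1 has {c, e, a, b}, leaving only f.
Row 2, column 2: row 2 has {g, d, f, c, a} and column 2 has {d, c, b}, leaving only e.
Row 2, column 7: row 2 has {g, d, f, c, e, a} and column 7 has {d, c, e}, leaving only b.
Row 3, column 4: row 3 has {g, d, e, b} and column 4 has {g, d, f, a, b}, leaving only c.
Row 4, column 4: row 4 has {c, b} and column 4 has {g, d, f, c, a, b}, leaving only e.
Row 4, column 6: row 4 has {c, e, b} and column 6 has {g, f, c, e, a, b}, leaving only d.
Row 4, column 1: row 4 has {d, c, e, b} and column 1 has {f, c, e, a, b}, leaving only g.
Row 5, column 2: row 5 has {f, c, a, b} and column 2 has {d, c, e, b}, leaving only g.
Row 5, column 3: row 5 has {g, f, c, a, b} and column 3 has {g, f, c, e, a, b}, leaving only d.
Row 5, column 5: row 5 has {g, d, f, c, a, b} and column 5 has {g, d, c}, leaving only e.
Row 6, column 1: row 6 has {g, f, c, e} and column 1 has {g, f, c, e, a, b}, leaving only d.
Row 6, column 7: row 6 has {g, d, f, c, e} and column 7 has {d, c, e, b}, leaving only a.
Row 4, column 7: row 4 has {g, d, c, e, b} and column 7 has {d, c, e, a, b}, leaving only f.
Row 4 already has {g, d, f, c, e, b} and column 5 already has {g, d, c, e}, so row 4, column 5 must be a.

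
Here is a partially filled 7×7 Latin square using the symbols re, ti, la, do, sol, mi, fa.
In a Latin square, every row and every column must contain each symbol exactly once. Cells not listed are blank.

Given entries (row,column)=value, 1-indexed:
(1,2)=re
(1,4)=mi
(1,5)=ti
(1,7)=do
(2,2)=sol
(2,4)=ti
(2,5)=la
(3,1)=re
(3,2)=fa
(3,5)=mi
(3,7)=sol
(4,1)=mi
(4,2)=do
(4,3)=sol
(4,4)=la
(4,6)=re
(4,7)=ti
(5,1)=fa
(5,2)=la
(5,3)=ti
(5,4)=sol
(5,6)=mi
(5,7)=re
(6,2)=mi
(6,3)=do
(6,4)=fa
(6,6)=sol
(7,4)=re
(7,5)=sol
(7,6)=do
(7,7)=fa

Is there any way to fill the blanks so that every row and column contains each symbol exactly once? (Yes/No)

No row or column among the givens repeats a symbol, and propagating forced cells runs into no contradiction.
One valid completion exists (for instance, sol re fa mi ti la do / do sol re ti la fa mi / re fa la do mi ti sol / mi do sol la fa re ti / fa la ti sol do mi re / ti mi do fa re sol la / la ti mi re sol do fa).

Yes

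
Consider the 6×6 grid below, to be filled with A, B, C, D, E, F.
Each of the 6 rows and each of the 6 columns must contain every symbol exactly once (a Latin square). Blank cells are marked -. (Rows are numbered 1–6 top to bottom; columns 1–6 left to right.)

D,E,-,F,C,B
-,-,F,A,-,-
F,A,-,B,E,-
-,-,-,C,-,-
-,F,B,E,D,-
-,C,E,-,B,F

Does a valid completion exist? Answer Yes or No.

Row 2, column 5: row 2 together with column 5 already contain {A, B, C, D, E, F} — every symbol — so nothing can go there. The grid has no valid completion.

No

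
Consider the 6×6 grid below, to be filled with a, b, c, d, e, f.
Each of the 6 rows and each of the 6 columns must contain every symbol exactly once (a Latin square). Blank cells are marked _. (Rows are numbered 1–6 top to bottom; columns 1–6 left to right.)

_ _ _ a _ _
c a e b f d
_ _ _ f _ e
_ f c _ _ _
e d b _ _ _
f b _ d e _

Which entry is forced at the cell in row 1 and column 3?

Row 3, column 2: row 3 has {e, f} and column 2 has {a, b, d, f}, leaving only c.
Row 1, column 2: row 1 has {a} and column 2 has {a, b, c, d, f}, leaving only e.
Row 4, column 4: row 4 has {c, f} and column 4 has {a, b, d, f}, leaving only e.
Row 5, column 4: row 5 has {b, d, e} and column 4 has {a, b, d, e, f}, leaving only c.
Row 5, column 5: row 5 has {b, c, d, e} and column 5 has {e, f}, leaving only a.
Row 5, column 6: row 5 has {a, b, c, d, e} and column 6 has {d, e}, leaving only f.
Row 6, column 3: row 6 has {b, d, e, f} and column 3 has {b, c, e}, leaving only a.
Row 3, column 3: row 3 has {c, e, f} and column 3 has {a, b, c, e}, leaving only d.
Row 1 already has {a, e} and column 3 already has {a, b, c, d, e}, so row 1, column 3 must be f.

f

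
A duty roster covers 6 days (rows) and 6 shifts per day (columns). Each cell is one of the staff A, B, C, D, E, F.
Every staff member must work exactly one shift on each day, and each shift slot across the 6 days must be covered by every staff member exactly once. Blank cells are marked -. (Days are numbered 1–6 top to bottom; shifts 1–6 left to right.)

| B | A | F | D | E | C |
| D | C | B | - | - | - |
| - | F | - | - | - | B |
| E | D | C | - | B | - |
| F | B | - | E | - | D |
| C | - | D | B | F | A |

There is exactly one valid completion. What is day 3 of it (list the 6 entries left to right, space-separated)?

A F E C D B

Day 3, shift 1: day 3 has {B, F} and shift 1 has {B, C, D, E, F}, leaving only A.
Day 3, shift 3: day 3 has {A, B, F} and shift 3 has {B, C, D, F}, leaving only E.
Day 3, shift 4: day 3 has {A, B, E, F} and shift 4 has {B, D, E}, leaving only C.
Day 3, shift 5: day 3 has {A, B, C, E, F} and shift 5 has {B, E, F}, leaving only D.
So day 3 reads: A F E C D B.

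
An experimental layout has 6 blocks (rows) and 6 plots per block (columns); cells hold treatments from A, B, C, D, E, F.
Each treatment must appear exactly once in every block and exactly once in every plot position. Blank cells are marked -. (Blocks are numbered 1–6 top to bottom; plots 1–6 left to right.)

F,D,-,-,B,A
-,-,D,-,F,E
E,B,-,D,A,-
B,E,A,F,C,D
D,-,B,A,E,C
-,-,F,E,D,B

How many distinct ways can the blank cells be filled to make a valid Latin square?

Block 1, plot 3: eliminating its block and plot leaves {C, E}.
Block 1, plot 4: eliminating its block and plot leaves {C}.
Block 2, plot 1: eliminating its block and plot leaves {A, C}.
Block 2, plot 2: eliminating its block and plot leaves {A, C}.
Block 2, plot 4: eliminating its block and plot leaves {B, C}.
Block 3, plot 3: eliminating its block and plot leaves {C}.
Block 3, plot 6: eliminating its block and plot leaves {F}.
Block 5, plot 2: eliminating its block and plot leaves {F}.
Block 6, plot 1: eliminating its block and plot leaves {A, C}.
Block 6, plot 2: eliminating its block and plot leaves {A, C}.
Enumerating the assignments across these blanks that avoid any block or plot repeat gives 2 completions.

2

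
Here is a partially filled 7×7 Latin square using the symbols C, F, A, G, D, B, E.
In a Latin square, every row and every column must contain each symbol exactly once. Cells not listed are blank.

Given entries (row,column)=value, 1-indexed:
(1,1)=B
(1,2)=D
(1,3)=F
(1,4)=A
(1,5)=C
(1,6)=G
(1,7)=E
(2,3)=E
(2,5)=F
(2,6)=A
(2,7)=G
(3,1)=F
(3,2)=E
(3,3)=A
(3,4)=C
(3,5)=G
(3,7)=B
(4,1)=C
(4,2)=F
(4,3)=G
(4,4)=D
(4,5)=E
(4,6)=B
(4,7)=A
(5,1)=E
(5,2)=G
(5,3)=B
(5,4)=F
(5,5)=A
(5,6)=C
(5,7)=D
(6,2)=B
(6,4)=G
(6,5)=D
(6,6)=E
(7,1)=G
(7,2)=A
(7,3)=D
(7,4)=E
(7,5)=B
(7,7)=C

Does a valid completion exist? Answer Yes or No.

Yes

No row or column among the givens repeats a symbol, and propagating forced cells runs into no contradiction.
One valid completion exists (for instance, B D F A C G E / D C E B F A G / F E A C G D B / C F G D E B A / E G B F A C D / A B C G D E F / G A D E B F C).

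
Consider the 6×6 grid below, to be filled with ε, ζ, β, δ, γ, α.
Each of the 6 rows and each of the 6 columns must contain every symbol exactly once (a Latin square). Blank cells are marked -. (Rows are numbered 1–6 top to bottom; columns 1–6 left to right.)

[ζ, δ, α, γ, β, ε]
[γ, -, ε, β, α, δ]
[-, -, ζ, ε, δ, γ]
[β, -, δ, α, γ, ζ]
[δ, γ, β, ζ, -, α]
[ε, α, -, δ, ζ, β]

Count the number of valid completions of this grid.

Row 2, column 2: eliminating its row and column leaves {ζ}.
Row 3, column 1: eliminating its row and column leaves {α}.
Row 3, column 2: eliminating its row and column leaves {β}.
Row 4, column 2: eliminating its row and column leaves {ε}.
Row 5, column 5: eliminating its row and column leaves {ε}.
Row 6, column 3: eliminating its row and column leaves {γ}.
Only one assignment across all blanks avoids any row or column repeat, giving 1 completion.

1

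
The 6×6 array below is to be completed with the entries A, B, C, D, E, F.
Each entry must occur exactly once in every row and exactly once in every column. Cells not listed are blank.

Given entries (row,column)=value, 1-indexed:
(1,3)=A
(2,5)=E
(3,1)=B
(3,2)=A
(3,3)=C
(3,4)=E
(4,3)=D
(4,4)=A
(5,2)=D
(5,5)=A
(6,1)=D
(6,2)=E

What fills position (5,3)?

Row 5, column 3 is narrowed to {B, E, F}.
If it were B, then row 6, column 3 would be left with no valid symbol.
If it were F, then row 6, column 3 would be left with no valid symbol.
So row 5, column 3 must be E.

E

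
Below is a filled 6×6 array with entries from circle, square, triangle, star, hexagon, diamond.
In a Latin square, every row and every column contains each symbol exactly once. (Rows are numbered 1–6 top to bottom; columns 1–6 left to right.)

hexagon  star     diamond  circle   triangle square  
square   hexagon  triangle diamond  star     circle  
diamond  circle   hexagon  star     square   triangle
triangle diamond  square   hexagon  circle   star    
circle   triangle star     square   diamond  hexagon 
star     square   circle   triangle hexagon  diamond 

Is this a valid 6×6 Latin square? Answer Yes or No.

Yes

Each row is a permutation of the 6 symbols, and so is each column.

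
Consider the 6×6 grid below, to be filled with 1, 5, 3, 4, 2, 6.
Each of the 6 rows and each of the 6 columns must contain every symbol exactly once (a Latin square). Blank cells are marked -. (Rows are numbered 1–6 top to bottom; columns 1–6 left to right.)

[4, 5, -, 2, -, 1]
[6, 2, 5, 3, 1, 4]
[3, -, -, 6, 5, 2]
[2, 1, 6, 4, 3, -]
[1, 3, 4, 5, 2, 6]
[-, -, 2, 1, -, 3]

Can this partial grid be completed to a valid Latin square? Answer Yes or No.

Yes

No row or column among the givens repeats a symbol, and propagating forced cells runs into no contradiction.
One valid completion exists (for instance, 4 5 3 2 6 1 / 6 2 5 3 1 4 / 3 4 1 6 5 2 / 2 1 6 4 3 5 / 1 3 4 5 2 6 / 5 6 2 1 4 3).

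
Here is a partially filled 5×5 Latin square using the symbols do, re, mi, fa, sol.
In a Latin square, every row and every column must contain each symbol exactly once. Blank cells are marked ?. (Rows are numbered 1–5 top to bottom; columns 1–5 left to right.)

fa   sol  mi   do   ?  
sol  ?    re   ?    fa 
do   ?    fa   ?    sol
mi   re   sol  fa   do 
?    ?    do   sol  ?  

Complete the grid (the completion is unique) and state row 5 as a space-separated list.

re fa do sol mi

Row 5, column 1: row 5 has {do, sol} and column 1 has {do, mi, fa, sol}, leaving only re.
Row 5, column 5: row 5 has {do, re, sol} and column 5 has {do, fa, sol}, leaving only mi.
Row 5, column 2: row 5 has {do, re, mi, sol} and column 2 has {re, sol}, leaving only fa.
So row 5 reads: re fa do sol mi.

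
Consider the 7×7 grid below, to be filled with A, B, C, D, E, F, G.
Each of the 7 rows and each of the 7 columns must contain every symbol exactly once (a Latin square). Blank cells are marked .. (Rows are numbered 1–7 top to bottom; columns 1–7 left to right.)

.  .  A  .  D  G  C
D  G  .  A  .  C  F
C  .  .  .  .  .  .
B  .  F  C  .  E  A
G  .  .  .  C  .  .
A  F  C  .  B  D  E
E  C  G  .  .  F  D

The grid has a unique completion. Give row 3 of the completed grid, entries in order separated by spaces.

C A E D F B G

Row 1, column 1: row 1 has {A, C, D, G} and column 1 has {A, B, C, D, E, G}, leaving only F.
Row 2, column 5: row 2 has {A, C, D, F, G} and column 5 has {B, C, D}, leaving only E.
Row 2, column 3: row 2 has {A, C, D, E, F, G} and column 3 has {A, C, F, G}, leaving only B.
Row 4, column 2: row 4 has {A, B, C, E, F} and column 2 has {C, F, G}, leaving only D.
Row 4, column 5: row 4 has {A, B, C, D, E, F} and column 5 has {B, C, D, E}, leaving only G.
Row 5, column 7: row 5 has {C, G} and column 7 has {A, C, D, E, F}, leaving only B.
Row 3, column 7: row 3 has {C} and column 7 has {A, B, C, D, E, F}, leaving only G.
Row 5, column 6: row 5 has {B, C, G} and column 6 has {C, D, E, F, G}, leaving only A.
Row 3, column 6: row 3 has {C, G} and column 6 has {A, C, D, E, F, G}, leaving only B.
Row 5, column 2: row 5 has {A, B, C, G} and column 2 has {C, D, F, G}, leaving only E.
Row 3, column 2: row 3 has {B, C, G} and column 2 has {C, D, E, F, G}, leaving only A.
Row 3, column 5: row 3 has {A, B, C, G} and column 5 has {B, C, D, E, G}, leaving only F.
Row 1, column 2: row 1 has {A, C, D, F, G} and column 2 has {A, C, D, E, F, G}, leaving only B.
Row 1, column 4: row 1 has {A, B, C, D, F, G} and column 4 has {A, C}, leaving only E.
Row 3, column 4: row 3 has {A, B, C, F, G} and column 4 has {A, C, E}, leaving only D.
Row 3, column 3: row 3 has {A, B, C, D, F, G} and column 3 has {A, B, C, F, G}, leaving only E.
So row 3 reads: C A E D F B G.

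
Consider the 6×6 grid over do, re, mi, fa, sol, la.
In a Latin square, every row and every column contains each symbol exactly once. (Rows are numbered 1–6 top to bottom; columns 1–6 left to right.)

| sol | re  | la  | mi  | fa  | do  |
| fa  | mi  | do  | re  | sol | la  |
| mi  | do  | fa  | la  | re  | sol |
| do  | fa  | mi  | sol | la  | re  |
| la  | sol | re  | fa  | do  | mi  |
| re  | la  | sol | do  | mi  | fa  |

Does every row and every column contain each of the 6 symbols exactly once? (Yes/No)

Yes

Each row is a permutation of the 6 symbols, and so is each column.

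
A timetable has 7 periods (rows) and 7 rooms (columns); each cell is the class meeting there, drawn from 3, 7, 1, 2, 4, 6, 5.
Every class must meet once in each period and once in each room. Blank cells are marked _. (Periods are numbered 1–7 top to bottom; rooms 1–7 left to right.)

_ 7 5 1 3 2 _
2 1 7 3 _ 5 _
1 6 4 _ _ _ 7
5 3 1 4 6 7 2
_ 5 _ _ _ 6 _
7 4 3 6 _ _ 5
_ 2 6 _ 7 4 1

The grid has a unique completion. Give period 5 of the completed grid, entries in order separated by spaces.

Period 5, room 3: period 5 has {6, 5} and room 3 has {3, 7, 1, 4, 6, 5}, leaving only 2.
Period 5, room 4: period 5 has {2, 6, 5} and room 4 has {3, 1, 4, 6}, leaving only 7.
Period 2, room 5: period 2 has {3, 7, 1, 2, 5} and room 5 has {3, 7, 6}, leaving only 4.
Period 5, room 5: period 5 has {7, 2, 6, 5} and room 5 has {3, 7, 4, 6}, leaving only 1.
Period 2, room 7: period 2 has {3, 7, 1, 2, 4, 5} and room 7 has {7, 1, 2, 5}, leaving only 6.
Period 1, room 7: period 1 has {3, 7, 1, 2, 5} and room 7 has {7, 1, 2, 6, 5}, leaving only 4.
Period 5, room 7: period 5 has {7, 1, 2, 6, 5} and room 7 has {7, 1, 2, 4, 6, 5}, leaving only 3.
Period 5, room 1: period 5 has {3, 7, 1, 2, 6, 5} and room 1 has {7, 1, 2, 5}, leaving only 4.
So period 5 reads: 4 5 2 7 1 6 3.

4 5 2 7 1 6 3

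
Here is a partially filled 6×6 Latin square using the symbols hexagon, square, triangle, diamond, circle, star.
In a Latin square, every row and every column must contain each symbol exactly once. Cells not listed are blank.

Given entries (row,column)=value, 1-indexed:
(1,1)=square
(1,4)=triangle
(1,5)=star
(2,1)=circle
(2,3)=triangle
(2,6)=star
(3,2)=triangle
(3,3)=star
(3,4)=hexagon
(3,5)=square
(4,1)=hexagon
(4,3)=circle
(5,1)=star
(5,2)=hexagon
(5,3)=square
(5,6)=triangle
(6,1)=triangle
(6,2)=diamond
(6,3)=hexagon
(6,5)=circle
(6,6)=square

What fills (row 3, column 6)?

circle

Row 1, column 2: row 1 has {square, triangle, star} and column 2 has {hexagon, triangle, diamond}, leaving only circle.
Row 1, column 3: row 1 has {square, triangle, circle, star} and column 3 has {hexagon, square, triangle, circle, star}, leaving only diamond.
Row 1, column 6: row 1 has {square, triangle, diamond, circle, star} and column 6 has {square, triangle, star}, leaving only hexagon.
Row 2, column 2: row 2 has {triangle, circle, star} and column 2 has {hexagon, triangle, diamond, circle}, leaving only square.
Row 2, column 4: row 2 has {square, triangle, circle, star} and column 4 has {hexagon, triangle}, leaving only diamond.
Row 2, column 5: row 2 has {square, triangle, diamond, circle, star} and column 5 has {square, circle, star}, leaving only hexagon.
Row 3, column 1: row 3 has {hexagon, square, triangle, star} and column 1 has {hexagon, square, triangle, circle, star}, leaving only diamond.
Row 3 already has {hexagon, square, triangle, diamond, star} and column 6 already has {hexagon, square, triangle, star}, so row 3, column 6 must be circle.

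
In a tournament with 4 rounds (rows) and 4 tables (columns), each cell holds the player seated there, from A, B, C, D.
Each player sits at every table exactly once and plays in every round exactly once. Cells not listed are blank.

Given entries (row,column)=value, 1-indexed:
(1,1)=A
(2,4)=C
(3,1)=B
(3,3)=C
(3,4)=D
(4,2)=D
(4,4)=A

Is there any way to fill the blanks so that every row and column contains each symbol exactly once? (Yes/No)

Yes

No round or table among the givens repeats a symbol, and propagating forced cells runs into no contradiction.
One valid completion exists (for instance, A C D B / D B A C / B A C D / C D B A).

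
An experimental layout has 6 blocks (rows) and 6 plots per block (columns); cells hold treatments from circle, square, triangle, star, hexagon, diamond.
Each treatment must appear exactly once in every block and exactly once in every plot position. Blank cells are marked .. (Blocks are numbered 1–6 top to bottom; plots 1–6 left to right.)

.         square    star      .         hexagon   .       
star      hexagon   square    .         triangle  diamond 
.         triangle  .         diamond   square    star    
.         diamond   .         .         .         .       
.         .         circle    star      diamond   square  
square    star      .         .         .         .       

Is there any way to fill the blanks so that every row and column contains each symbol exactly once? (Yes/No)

No

Block 5, plot 2: block 5 together with plot 2 already contain {circle, square, triangle, star, hexagon, diamond} — every symbol — so nothing can go there. The grid has no valid completion.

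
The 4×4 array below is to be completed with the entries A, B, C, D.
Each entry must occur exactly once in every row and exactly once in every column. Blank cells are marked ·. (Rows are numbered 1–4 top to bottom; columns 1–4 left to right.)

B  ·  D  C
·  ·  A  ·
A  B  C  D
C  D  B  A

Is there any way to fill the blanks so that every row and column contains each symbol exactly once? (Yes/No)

Yes

No row or column among the givens repeats a symbol, and propagating forced cells runs into no contradiction.
One valid completion exists (for instance, B A D C / D C A B / A B C D / C D B A).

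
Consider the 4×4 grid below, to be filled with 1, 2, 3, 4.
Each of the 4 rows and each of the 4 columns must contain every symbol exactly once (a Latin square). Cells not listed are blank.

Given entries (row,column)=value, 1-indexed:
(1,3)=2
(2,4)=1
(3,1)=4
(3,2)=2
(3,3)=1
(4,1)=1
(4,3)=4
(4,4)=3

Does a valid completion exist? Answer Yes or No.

Row 3, column 4: row 3 together with column 4 already contain {1, 2, 3, 4} — every symbol — so nothing can go there. The grid has no valid completion.

No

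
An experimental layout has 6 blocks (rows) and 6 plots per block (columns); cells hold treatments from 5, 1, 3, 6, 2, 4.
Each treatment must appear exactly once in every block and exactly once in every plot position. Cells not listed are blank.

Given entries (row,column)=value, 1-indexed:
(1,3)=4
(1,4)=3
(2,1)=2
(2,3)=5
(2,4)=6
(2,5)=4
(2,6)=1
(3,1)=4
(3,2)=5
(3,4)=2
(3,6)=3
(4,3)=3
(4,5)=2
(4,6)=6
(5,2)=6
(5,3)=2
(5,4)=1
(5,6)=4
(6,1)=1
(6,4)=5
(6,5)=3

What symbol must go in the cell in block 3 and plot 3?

1

Block 2, plot 2: block 2 has {5, 1, 6, 2, 4} and plot 2 has {5, 6}, leaving only 3.
Block 4, plot 1: block 4 has {3, 6, 2} and plot 1 has {1, 2, 4}, leaving only 5.
Block 1, plot 1: block 1 has {3, 4} and plot 1 has {5, 1, 2, 4}, leaving only 6.
Block 4, plot 4: block 4 has {5, 3, 6, 2} and plot 4 has {5, 1, 3, 6, 2}, leaving only 4.
Block 4, plot 2: block 4 has {5, 3, 6, 2, 4} and plot 2 has {5, 3, 6}, leaving only 1.
Block 1, plot 2: block 1 has {3, 6, 4} and plot 2 has {5, 1, 3, 6}, leaving only 2.
Block 1, plot 6: block 1 has {3, 6, 2, 4} and plot 6 has {1, 3, 6, 4}, leaving only 5.
Block 1, plot 5: block 1 has {5, 3, 6, 2, 4} and plot 5 has {3, 2, 4}, leaving only 1.
Block 3, plot 5: block 3 has {5, 3, 2, 4} and plot 5 has {1, 3, 2, 4}, leaving only 6.
Block 3 already has {5, 3, 6, 2, 4} and plot 3 already has {5, 3, 2, 4}, so block 3, plot 3 must be 1.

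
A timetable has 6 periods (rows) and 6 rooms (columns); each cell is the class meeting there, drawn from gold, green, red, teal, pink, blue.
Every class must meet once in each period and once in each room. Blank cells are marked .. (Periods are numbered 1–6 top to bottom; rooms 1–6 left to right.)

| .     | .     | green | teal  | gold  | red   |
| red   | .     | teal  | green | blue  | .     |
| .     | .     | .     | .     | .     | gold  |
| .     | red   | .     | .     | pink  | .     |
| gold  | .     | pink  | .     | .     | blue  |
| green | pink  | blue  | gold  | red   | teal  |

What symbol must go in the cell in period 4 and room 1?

Period 1, room 2: period 1 has {gold, green, red, teal} and room 2 has {red, pink}, leaving only blue.
Period 1, room 1: period 1 has {gold, green, red, teal, blue} and room 1 has {gold, green, red}, leaving only pink.
Period 2, room 2: period 2 has {green, red, teal, blue} and room 2 has {red, pink, blue}, leaving only gold.
Period 2, room 6: period 2 has {gold, green, red, teal, blue} and room 6 has {gold, red, teal, blue}, leaving only pink.
Period 3, room 3: period 3 has {gold} and room 3 has {green, teal, pink, blue}, leaving only red.
Period 4, room 3: period 4 has {red, pink} and room 3 has {green, red, teal, pink, blue}, leaving only gold.
Period 4, room 4: period 4 has {gold, red, pink} and room 4 has {gold, green, teal}, leaving only blue.
Period 4 already has {gold, red, pink, blue} and room 1 already has {gold, green, red, pink}, so period 4, room 1 must be teal.

teal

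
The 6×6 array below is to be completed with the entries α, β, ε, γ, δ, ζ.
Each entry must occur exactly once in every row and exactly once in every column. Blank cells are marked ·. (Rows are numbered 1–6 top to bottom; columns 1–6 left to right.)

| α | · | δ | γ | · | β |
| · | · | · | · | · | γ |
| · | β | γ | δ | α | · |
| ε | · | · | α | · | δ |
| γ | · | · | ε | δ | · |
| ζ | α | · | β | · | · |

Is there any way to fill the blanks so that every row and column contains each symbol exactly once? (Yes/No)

No

Row 3, column 1: row 3 together with column 1 already contain {α, β, ε, γ, δ, ζ} — every symbol — so nothing can go there. The grid has no valid completion.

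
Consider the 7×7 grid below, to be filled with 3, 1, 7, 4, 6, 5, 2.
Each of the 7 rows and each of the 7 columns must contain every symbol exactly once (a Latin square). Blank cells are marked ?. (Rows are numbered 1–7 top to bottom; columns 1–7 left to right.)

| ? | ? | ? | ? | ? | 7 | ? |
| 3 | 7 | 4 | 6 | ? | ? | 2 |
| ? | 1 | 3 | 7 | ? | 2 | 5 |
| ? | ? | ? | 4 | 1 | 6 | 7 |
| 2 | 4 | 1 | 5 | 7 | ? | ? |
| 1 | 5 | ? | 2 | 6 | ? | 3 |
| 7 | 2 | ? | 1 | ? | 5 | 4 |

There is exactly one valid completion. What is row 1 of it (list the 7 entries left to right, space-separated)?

4 6 5 3 2 7 1

Row 1, column 4: row 1 has {7} and column 4 has {1, 7, 4, 6, 5, 2}, leaving only 3.
Row 1, column 2: row 1 has {3, 7} and column 2 has {1, 7, 4, 5, 2}, leaving only 6.
Row 1, column 7: row 1 has {3, 7, 6} and column 7 has {3, 7, 4, 5, 2}, leaving only 1.
Row 2, column 5: row 2 has {3, 7, 4, 6, 2} and column 5 has {1, 7, 6}, leaving only 5.
Row 2, column 6: row 2 has {3, 7, 4, 6, 5, 2} and column 6 has {7, 6, 5, 2}, leaving only 1.
Row 3, column 5: row 3 has {3, 1, 7, 5, 2} and column 5 has {1, 7, 6, 5}, leaving only 4.
Row 1, column 5: row 1 has {3, 1, 7, 6} and column 5 has {1, 7, 4, 6, 5}, leaving only 2.
Row 1, column 3: row 1 has {3, 1, 7, 6, 2} and column 3 has {3, 1, 4}, leaving only 5.
Row 1, column 1: row 1 has {3, 1, 7, 6, 5, 2} and column 1 has {3, 1, 7, 2}, leaving only 4.
So row 1 reads: 4 6 5 3 2 7 1.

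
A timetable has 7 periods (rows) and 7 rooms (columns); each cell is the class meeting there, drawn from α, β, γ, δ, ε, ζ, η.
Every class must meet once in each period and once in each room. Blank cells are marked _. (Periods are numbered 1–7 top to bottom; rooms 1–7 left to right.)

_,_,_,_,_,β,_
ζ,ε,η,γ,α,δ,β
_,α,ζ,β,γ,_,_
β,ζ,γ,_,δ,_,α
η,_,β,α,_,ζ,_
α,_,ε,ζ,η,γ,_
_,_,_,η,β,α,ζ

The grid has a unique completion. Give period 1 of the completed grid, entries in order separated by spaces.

γ η α δ ζ β ε

Period 4, room 4: period 4 has {α, β, γ, δ, ζ} and room 4 has {α, β, γ, ζ, η}, leaving only ε.
Period 1, room 4: period 1 has {β} and room 4 has {α, β, γ, ε, ζ, η}, leaving only δ.
Period 1, room 3: period 1 has {β, δ} and room 3 has {β, γ, ε, ζ, η}, leaving only α.
Period 4, room 6: period 4 has {α, β, γ, δ, ε, ζ} and room 6 has {α, β, γ, δ, ζ}, leaving only η.
Period 3, room 6: period 3 has {α, β, γ, ζ} and room 6 has {α, β, γ, δ, ζ, η}, leaving only ε.
Period 3, room 1: period 3 has {α, β, γ, ε, ζ} and room 1 has {α, β, ζ, η}, leaving only δ.
Period 3, room 7: period 3 has {α, β, γ, δ, ε, ζ} and room 7 has {α, β, ζ}, leaving only η.
Period 5, room 5: period 5 has {α, β, ζ, η} and room 5 has {α, β, γ, δ, η}, leaving only ε.
Period 1, room 5: period 1 has {α, β, δ} and room 5 has {α, β, γ, δ, ε, η}, leaving only ζ.
Period 6, room 7: period 6 has {α, γ, ε, ζ, η} and room 7 has {α, β, ζ, η}, leaving only δ.
Period 5, room 7: period 5 has {α, β, ε, ζ, η} and room 7 has {α, β, δ, ζ, η}, leaving only γ.
Period 1, room 7: period 1 has {α, β, δ, ζ} and room 7 has {α, β, γ, δ, ζ, η}, leaving only ε.
Period 1, room 1: period 1 has {α, β, δ, ε, ζ} and room 1 has {α, β, δ, ζ, η}, leaving only γ.
Period 1, room 2: period 1 has {α, β, γ, δ, ε, ζ} and room 2 has {α, ε, ζ}, leaving only η.
So period 1 reads: γ η α δ ζ β ε.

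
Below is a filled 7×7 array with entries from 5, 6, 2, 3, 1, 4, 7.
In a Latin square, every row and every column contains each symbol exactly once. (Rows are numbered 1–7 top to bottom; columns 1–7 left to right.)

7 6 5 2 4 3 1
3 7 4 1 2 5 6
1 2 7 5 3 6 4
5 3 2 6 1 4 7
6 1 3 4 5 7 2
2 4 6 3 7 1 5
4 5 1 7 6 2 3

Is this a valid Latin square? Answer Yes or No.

Yes

Each row is a permutation of the 7 symbols, and so is each column.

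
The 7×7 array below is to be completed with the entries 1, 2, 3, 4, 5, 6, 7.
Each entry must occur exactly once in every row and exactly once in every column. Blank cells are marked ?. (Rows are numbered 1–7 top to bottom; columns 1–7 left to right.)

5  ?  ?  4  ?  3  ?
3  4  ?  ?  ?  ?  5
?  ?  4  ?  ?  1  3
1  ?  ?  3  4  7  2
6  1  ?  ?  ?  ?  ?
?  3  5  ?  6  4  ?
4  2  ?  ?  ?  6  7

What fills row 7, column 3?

3

Row 2, column 6: row 2 has {3, 4, 5} and column 6 has {1, 3, 4, 6, 7}, leaving only 2.
Row 4, column 3: row 4 has {1, 2, 3, 4, 7} and column 3 has {4, 5}, leaving only 6.
Row 4, column 2: row 4 has {1, 2, 3, 4, 6, 7} and column 2 has {1, 2, 3, 4}, leaving only 5.
Row 5, column 6: row 5 has {1, 6} and column 6 has {1, 2, 3, 4, 6, 7}, leaving only 5.
Row 5, column 7: row 5 has {1, 5, 6} and column 7 has {2, 3, 5, 7}, leaving only 4.
Row 6, column 7: row 6 has {3, 4, 5, 6} and column 7 has {2, 3, 4, 5, 7}, leaving only 1.
Row 1, column 7: row 1 has {3, 4, 5} and column 7 has {1, 2, 3, 4, 5, 7}, leaving only 6.
Row 1, column 2: row 1 has {3, 4, 5, 6} and column 2 has {1, 2, 3, 4, 5}, leaving only 7.
Row 3, column 2: row 3 has {1, 3, 4} and column 2 has {1, 2, 3, 4, 5, 7}, leaving only 6.
Row 7, column 3 is narrowed to {1, 3}.
If it were 1, then row 2, column 5 would be left with no valid symbol.
So row 7, column 3 must be 3.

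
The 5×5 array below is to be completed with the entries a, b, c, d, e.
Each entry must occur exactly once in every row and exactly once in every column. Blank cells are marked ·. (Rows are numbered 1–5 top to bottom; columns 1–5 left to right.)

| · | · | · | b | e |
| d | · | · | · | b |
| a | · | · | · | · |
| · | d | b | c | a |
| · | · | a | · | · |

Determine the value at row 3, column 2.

Row 1, column 1: row 1 has {b, e} and column 1 has {a, d}, leaving only c.
Row 1, column 2: row 1 has {b, c, e} and column 2 has {d}, leaving only a.
Row 1, column 3: row 1 has {a, b, c, e} and column 3 has {a, b}, leaving only d.
Row 4, column 1: row 4 has {a, b, c, d} and column 1 has {a, c, d}, leaving only e.
Row 5, column 1: row 5 has {a} and column 1 has {a, c, d, e}, leaving only b.
Row 3, column 2 is narrowed to {b, c, e}.
If it were c, then row 5, column 2 would be left with no valid symbol.
If it were e, then row 5, column 2 would be left with no valid symbol.
So row 3, column 2 must be b.

b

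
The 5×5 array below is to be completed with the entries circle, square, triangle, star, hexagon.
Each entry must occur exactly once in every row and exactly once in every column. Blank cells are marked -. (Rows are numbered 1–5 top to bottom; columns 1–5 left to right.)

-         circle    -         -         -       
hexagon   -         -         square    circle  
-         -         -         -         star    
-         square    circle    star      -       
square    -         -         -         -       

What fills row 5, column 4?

circle

Row 4, column 1: row 4 has {circle, square, star} and column 1 has {square, hexagon}, leaving only triangle.
Row 1, column 1: row 1 has {circle} and column 1 has {square, triangle, hexagon}, leaving only star.
Row 3, column 1: row 3 has {star} and column 1 has {square, triangle, star, hexagon}, leaving only circle.
Row 4, column 5: row 4 has {circle, square, triangle, star} and column 5 has {circle, star}, leaving only hexagon.
Row 5, column 5: row 5 has {square} and column 5 has {circle, star, hexagon}, leaving only triangle.
Row 1, column 5: row 1 has {circle, star} and column 5 has {circle, triangle, star, hexagon}, leaving only square.
Row 5, column 4 is narrowed to {circle, hexagon}.
If it were hexagon, then row 3, column 4 would be left with no valid symbol.
So row 5, column 4 must be circle.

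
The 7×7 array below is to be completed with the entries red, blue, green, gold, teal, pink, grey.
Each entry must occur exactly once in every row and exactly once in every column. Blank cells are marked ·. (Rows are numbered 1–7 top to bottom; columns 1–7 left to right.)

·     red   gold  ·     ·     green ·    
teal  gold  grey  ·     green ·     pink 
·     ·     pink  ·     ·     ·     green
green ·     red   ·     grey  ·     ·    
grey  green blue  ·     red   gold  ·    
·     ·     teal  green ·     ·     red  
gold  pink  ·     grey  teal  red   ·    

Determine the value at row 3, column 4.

gold

Row 2, column 6: row 2 has {green, gold, teal, pink, grey} and column 6 has {red, green, gold}, leaving only blue.
Row 2, column 4: row 2 has {blue, green, gold, teal, pink, grey} and column 4 has {green, grey}, leaving only red.
Row 5, column 7: row 5 has {red, blue, green, gold, grey} and column 7 has {red, green, pink}, leaving only teal.
Row 5, column 4: row 5 has {red, blue, green, gold, teal, grey} and column 4 has {red, green, grey}, leaving only pink.
Row 7, column 3: row 7 has {red, gold, teal, pink, grey} and column 3 has {red, blue, gold, teal, pink, grey}, leaving only green.
Row 7, column 7: row 7 has {red, green, gold, teal, pink, grey} and column 7 has {red, green, teal, pink}, leaving only blue.
Row 1, column 7: row 1 has {red, green, gold} and column 7 has {red, blue, green, teal, pink}, leaving only grey.
Row 4, column 7: row 4 has {red, green, grey} and column 7 has {red, blue, green, teal, pink, grey}, leaving only gold.
Row 3, column 4 is narrowed to {blue, gold, teal}.
If it were blue, then row 4, column 4 would be left with no valid symbol.
If it were teal, then row 4, column 4 would be left with no valid symbol.
So row 3, column 4 must be gold.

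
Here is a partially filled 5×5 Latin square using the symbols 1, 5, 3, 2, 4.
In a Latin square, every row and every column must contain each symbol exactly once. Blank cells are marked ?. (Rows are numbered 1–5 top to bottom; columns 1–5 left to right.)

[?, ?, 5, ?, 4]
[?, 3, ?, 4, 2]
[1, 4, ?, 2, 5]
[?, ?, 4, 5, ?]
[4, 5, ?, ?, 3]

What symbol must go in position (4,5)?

Row 4 already has {5, 4} and column 5 already has {5, 3, 2, 4}, so row 4, column 5 must be 1.

1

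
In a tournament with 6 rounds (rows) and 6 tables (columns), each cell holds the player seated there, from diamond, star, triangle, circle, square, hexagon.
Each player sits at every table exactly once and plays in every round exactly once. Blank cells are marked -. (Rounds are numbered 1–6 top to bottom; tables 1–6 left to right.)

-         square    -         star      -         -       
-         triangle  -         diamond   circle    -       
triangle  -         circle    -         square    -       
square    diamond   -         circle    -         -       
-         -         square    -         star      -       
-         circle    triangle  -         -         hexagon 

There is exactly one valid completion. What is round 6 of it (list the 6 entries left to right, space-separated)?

star circle triangle square diamond hexagon

Round 6, table 4: round 6 has {triangle, circle, hexagon} and table 4 has {diamond, star, circle}, leaving only square.
Round 6, table 5: round 6 has {triangle, circle, square, hexagon} and table 5 has {star, circle, square}, leaving only diamond.
Round 6, table 1: round 6 has {diamond, triangle, circle, square, hexagon} and table 1 has {triangle, square}, leaving only star.
So round 6 reads: star circle triangle square diamond hexagon.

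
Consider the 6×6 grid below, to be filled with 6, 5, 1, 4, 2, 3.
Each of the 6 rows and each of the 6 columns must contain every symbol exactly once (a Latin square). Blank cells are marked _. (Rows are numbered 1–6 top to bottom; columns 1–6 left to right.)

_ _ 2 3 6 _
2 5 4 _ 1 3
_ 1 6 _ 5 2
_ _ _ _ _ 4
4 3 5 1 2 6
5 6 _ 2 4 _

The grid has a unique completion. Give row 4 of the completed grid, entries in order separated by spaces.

Row 4, column 2: row 4 has {4} and column 2 has {6, 5, 1, 3}, leaving only 2.
Row 4, column 5: row 4 has {4, 2} and column 5 has {6, 5, 1, 4, 2}, leaving only 3.
Row 4, column 3: row 4 has {4, 2, 3} and column 3 has {6, 5, 4, 2}, leaving only 1.
Row 4, column 1: row 4 has {1, 4, 2, 3} and column 1 has {5, 4, 2}, leaving only 6.
Row 4, column 4: row 4 has {6, 1, 4, 2, 3} and column 4 has {1, 2, 3}, leaving only 5.
So row 4 reads: 6 2 1 5 3 4.

6 2 1 5 3 4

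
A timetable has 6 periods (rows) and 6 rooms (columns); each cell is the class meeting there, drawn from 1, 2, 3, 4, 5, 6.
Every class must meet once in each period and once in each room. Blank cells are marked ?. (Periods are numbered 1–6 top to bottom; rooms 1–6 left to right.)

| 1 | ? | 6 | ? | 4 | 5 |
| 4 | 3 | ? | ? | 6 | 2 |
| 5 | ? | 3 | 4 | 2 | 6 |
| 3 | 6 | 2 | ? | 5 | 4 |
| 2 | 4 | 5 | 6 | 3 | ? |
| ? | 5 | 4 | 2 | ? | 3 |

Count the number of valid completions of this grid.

1

Period 1, room 2: eliminating its period and room leaves {2}.
Period 1, room 4: eliminating its period and room leaves {3}.
Period 2, room 3: eliminating its period and room leaves {1}.
Period 2, room 4: eliminating its period and room leaves {1, 5}.
Period 3, room 2: eliminating its period and room leaves {1}.
Period 4, room 4: eliminating its period and room leaves {1}.
Period 5, room 6: eliminating its period and room leaves {1}.
Period 6, room 1: eliminating its period and room leaves {6}.
Period 6, room 5: eliminating its period and room leaves {1}.
Only one assignment across all blanks avoids any period or room repeat, giving 1 completion.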